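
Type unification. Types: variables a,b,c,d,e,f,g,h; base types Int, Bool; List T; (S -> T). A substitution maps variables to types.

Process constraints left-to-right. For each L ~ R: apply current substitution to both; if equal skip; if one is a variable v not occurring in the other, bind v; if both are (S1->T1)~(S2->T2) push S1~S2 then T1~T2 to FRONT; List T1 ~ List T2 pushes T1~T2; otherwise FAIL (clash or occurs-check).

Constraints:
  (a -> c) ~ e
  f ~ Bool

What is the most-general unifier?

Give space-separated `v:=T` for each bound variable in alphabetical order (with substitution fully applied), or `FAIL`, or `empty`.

step 1: unify (a -> c) ~ e  [subst: {-} | 1 pending]
  bind e := (a -> c)
step 2: unify f ~ Bool  [subst: {e:=(a -> c)} | 0 pending]
  bind f := Bool

Answer: e:=(a -> c) f:=Bool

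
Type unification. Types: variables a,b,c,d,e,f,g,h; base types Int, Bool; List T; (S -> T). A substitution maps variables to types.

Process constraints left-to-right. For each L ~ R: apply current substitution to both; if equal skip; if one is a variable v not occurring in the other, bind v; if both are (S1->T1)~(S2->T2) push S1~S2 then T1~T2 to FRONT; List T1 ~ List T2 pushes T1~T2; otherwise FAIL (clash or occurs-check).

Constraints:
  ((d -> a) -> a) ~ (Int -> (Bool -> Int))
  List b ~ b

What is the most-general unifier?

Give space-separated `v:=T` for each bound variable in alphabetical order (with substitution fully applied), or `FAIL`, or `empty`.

Answer: FAIL

Derivation:
step 1: unify ((d -> a) -> a) ~ (Int -> (Bool -> Int))  [subst: {-} | 1 pending]
  -> decompose arrow: push (d -> a)~Int, a~(Bool -> Int)
step 2: unify (d -> a) ~ Int  [subst: {-} | 2 pending]
  clash: (d -> a) vs Int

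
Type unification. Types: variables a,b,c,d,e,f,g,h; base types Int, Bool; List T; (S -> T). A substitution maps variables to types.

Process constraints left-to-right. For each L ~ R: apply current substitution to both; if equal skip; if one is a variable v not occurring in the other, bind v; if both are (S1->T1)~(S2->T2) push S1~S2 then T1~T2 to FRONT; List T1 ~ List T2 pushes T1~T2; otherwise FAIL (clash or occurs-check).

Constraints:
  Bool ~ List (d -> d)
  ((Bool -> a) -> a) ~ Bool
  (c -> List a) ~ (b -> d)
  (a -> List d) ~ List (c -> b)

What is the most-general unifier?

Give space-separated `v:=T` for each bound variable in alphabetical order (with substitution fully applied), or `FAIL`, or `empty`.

Answer: FAIL

Derivation:
step 1: unify Bool ~ List (d -> d)  [subst: {-} | 3 pending]
  clash: Bool vs List (d -> d)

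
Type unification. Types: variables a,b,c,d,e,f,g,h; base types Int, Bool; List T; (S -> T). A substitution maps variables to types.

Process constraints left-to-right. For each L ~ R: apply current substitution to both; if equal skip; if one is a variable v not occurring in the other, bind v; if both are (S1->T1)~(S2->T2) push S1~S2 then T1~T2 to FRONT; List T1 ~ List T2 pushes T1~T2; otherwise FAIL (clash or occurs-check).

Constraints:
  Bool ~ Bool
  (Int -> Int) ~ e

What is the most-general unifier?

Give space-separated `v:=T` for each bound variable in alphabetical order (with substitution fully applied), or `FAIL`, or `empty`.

step 1: unify Bool ~ Bool  [subst: {-} | 1 pending]
  -> identical, skip
step 2: unify (Int -> Int) ~ e  [subst: {-} | 0 pending]
  bind e := (Int -> Int)

Answer: e:=(Int -> Int)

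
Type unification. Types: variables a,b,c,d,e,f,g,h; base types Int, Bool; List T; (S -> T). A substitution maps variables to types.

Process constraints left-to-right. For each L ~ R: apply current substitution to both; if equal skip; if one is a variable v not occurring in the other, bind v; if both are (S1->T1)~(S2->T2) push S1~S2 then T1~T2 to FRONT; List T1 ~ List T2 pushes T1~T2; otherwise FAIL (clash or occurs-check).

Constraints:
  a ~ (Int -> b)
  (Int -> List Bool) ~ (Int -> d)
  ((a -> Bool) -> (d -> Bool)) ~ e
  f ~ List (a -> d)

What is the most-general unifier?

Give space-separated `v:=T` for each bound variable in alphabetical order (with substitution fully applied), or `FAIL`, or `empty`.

Answer: a:=(Int -> b) d:=List Bool e:=(((Int -> b) -> Bool) -> (List Bool -> Bool)) f:=List ((Int -> b) -> List Bool)

Derivation:
step 1: unify a ~ (Int -> b)  [subst: {-} | 3 pending]
  bind a := (Int -> b)
step 2: unify (Int -> List Bool) ~ (Int -> d)  [subst: {a:=(Int -> b)} | 2 pending]
  -> decompose arrow: push Int~Int, List Bool~d
step 3: unify Int ~ Int  [subst: {a:=(Int -> b)} | 3 pending]
  -> identical, skip
step 4: unify List Bool ~ d  [subst: {a:=(Int -> b)} | 2 pending]
  bind d := List Bool
step 5: unify (((Int -> b) -> Bool) -> (List Bool -> Bool)) ~ e  [subst: {a:=(Int -> b), d:=List Bool} | 1 pending]
  bind e := (((Int -> b) -> Bool) -> (List Bool -> Bool))
step 6: unify f ~ List ((Int -> b) -> List Bool)  [subst: {a:=(Int -> b), d:=List Bool, e:=(((Int -> b) -> Bool) -> (List Bool -> Bool))} | 0 pending]
  bind f := List ((Int -> b) -> List Bool)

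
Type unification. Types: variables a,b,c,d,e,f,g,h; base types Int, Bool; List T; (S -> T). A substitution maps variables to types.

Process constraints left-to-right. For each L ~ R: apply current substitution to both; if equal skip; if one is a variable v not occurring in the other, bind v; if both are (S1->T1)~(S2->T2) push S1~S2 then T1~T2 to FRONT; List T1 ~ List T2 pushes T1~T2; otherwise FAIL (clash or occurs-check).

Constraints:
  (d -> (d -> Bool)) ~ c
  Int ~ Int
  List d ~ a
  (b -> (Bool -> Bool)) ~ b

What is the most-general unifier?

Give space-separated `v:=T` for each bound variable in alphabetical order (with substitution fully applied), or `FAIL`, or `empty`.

step 1: unify (d -> (d -> Bool)) ~ c  [subst: {-} | 3 pending]
  bind c := (d -> (d -> Bool))
step 2: unify Int ~ Int  [subst: {c:=(d -> (d -> Bool))} | 2 pending]
  -> identical, skip
step 3: unify List d ~ a  [subst: {c:=(d -> (d -> Bool))} | 1 pending]
  bind a := List d
step 4: unify (b -> (Bool -> Bool)) ~ b  [subst: {c:=(d -> (d -> Bool)), a:=List d} | 0 pending]
  occurs-check fail

Answer: FAIL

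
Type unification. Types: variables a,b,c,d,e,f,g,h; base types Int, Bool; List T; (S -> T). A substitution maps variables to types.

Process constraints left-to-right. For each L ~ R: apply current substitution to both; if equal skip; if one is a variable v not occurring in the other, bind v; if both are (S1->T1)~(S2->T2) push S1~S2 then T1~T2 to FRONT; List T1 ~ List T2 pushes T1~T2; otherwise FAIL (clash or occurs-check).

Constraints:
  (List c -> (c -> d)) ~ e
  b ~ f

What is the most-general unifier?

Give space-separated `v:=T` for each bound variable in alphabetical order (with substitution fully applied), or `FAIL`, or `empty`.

step 1: unify (List c -> (c -> d)) ~ e  [subst: {-} | 1 pending]
  bind e := (List c -> (c -> d))
step 2: unify b ~ f  [subst: {e:=(List c -> (c -> d))} | 0 pending]
  bind b := f

Answer: b:=f e:=(List c -> (c -> d))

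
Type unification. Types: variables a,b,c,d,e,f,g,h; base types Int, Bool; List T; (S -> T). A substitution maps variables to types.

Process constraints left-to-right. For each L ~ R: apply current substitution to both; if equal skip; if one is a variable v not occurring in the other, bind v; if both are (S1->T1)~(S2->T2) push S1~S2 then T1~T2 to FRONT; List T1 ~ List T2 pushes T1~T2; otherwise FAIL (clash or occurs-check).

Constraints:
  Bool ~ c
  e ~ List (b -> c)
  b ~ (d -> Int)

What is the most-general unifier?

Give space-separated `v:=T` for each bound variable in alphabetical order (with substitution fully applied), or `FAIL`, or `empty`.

Answer: b:=(d -> Int) c:=Bool e:=List ((d -> Int) -> Bool)

Derivation:
step 1: unify Bool ~ c  [subst: {-} | 2 pending]
  bind c := Bool
step 2: unify e ~ List (b -> Bool)  [subst: {c:=Bool} | 1 pending]
  bind e := List (b -> Bool)
step 3: unify b ~ (d -> Int)  [subst: {c:=Bool, e:=List (b -> Bool)} | 0 pending]
  bind b := (d -> Int)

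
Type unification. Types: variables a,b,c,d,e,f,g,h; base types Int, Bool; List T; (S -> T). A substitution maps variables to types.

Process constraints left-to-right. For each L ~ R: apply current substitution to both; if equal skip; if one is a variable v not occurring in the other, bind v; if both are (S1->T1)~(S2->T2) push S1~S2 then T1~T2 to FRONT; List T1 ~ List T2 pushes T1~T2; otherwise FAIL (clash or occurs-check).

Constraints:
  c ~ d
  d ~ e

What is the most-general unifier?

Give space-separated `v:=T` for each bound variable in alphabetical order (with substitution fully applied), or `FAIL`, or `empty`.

Answer: c:=e d:=e

Derivation:
step 1: unify c ~ d  [subst: {-} | 1 pending]
  bind c := d
step 2: unify d ~ e  [subst: {c:=d} | 0 pending]
  bind d := e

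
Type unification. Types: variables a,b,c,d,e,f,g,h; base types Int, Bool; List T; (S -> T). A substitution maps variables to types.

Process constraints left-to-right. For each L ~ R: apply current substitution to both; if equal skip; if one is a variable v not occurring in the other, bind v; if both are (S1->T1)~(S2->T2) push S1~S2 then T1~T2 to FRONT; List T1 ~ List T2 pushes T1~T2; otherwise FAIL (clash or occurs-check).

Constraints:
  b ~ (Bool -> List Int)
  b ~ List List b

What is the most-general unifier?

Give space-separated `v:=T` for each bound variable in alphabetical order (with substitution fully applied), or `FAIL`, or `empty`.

Answer: FAIL

Derivation:
step 1: unify b ~ (Bool -> List Int)  [subst: {-} | 1 pending]
  bind b := (Bool -> List Int)
step 2: unify (Bool -> List Int) ~ List List (Bool -> List Int)  [subst: {b:=(Bool -> List Int)} | 0 pending]
  clash: (Bool -> List Int) vs List List (Bool -> List Int)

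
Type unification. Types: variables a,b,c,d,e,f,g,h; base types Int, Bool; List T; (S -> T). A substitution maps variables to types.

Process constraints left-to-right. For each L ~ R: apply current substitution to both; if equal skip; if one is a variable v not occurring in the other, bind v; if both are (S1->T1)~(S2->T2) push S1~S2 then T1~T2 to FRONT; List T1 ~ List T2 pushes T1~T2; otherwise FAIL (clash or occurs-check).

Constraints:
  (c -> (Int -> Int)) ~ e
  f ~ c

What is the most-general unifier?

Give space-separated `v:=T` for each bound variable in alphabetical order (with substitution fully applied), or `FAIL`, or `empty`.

Answer: e:=(c -> (Int -> Int)) f:=c

Derivation:
step 1: unify (c -> (Int -> Int)) ~ e  [subst: {-} | 1 pending]
  bind e := (c -> (Int -> Int))
step 2: unify f ~ c  [subst: {e:=(c -> (Int -> Int))} | 0 pending]
  bind f := c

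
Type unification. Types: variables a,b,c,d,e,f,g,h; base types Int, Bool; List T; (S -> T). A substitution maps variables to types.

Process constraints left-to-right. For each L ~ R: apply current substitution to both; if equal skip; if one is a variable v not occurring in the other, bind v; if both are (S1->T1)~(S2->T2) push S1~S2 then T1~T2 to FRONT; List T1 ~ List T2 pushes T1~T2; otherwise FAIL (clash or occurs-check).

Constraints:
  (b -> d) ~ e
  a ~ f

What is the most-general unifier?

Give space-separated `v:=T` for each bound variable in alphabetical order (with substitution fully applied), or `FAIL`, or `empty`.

Answer: a:=f e:=(b -> d)

Derivation:
step 1: unify (b -> d) ~ e  [subst: {-} | 1 pending]
  bind e := (b -> d)
step 2: unify a ~ f  [subst: {e:=(b -> d)} | 0 pending]
  bind a := f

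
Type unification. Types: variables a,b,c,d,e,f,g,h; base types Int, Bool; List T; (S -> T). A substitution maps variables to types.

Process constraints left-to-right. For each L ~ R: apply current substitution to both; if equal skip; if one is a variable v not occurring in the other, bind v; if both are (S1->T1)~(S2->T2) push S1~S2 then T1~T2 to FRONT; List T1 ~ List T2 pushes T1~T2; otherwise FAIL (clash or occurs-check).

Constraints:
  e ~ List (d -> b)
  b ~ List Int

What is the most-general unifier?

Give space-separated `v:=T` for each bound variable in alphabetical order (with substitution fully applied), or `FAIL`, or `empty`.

step 1: unify e ~ List (d -> b)  [subst: {-} | 1 pending]
  bind e := List (d -> b)
step 2: unify b ~ List Int  [subst: {e:=List (d -> b)} | 0 pending]
  bind b := List Int

Answer: b:=List Int e:=List (d -> List Int)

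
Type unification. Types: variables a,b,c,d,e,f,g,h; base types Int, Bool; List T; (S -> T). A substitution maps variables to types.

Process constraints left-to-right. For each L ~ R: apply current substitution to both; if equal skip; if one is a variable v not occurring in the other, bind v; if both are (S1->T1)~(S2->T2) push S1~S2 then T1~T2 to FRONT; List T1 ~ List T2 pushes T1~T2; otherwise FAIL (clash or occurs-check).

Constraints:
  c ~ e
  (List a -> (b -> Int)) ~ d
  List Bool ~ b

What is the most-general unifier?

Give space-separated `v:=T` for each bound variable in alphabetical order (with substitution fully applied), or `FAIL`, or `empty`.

step 1: unify c ~ e  [subst: {-} | 2 pending]
  bind c := e
step 2: unify (List a -> (b -> Int)) ~ d  [subst: {c:=e} | 1 pending]
  bind d := (List a -> (b -> Int))
step 3: unify List Bool ~ b  [subst: {c:=e, d:=(List a -> (b -> Int))} | 0 pending]
  bind b := List Bool

Answer: b:=List Bool c:=e d:=(List a -> (List Bool -> Int))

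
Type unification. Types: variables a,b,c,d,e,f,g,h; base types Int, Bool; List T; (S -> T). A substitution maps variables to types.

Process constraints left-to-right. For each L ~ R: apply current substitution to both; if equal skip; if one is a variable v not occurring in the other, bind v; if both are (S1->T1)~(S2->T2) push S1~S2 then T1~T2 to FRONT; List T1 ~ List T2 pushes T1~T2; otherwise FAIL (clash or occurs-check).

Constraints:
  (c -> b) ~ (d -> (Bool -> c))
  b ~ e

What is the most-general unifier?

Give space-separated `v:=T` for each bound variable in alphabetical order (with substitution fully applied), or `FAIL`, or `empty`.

step 1: unify (c -> b) ~ (d -> (Bool -> c))  [subst: {-} | 1 pending]
  -> decompose arrow: push c~d, b~(Bool -> c)
step 2: unify c ~ d  [subst: {-} | 2 pending]
  bind c := d
step 3: unify b ~ (Bool -> d)  [subst: {c:=d} | 1 pending]
  bind b := (Bool -> d)
step 4: unify (Bool -> d) ~ e  [subst: {c:=d, b:=(Bool -> d)} | 0 pending]
  bind e := (Bool -> d)

Answer: b:=(Bool -> d) c:=d e:=(Bool -> d)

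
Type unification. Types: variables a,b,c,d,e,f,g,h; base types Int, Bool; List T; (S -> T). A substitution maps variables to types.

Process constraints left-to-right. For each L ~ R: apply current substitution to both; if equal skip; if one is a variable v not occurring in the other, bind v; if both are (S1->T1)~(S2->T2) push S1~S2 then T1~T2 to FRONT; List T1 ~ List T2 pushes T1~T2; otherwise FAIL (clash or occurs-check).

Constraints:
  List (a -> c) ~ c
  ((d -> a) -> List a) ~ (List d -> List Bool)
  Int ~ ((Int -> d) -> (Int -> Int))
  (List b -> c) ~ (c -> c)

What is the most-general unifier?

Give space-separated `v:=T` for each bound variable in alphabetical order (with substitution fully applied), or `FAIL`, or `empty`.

step 1: unify List (a -> c) ~ c  [subst: {-} | 3 pending]
  occurs-check fail

Answer: FAIL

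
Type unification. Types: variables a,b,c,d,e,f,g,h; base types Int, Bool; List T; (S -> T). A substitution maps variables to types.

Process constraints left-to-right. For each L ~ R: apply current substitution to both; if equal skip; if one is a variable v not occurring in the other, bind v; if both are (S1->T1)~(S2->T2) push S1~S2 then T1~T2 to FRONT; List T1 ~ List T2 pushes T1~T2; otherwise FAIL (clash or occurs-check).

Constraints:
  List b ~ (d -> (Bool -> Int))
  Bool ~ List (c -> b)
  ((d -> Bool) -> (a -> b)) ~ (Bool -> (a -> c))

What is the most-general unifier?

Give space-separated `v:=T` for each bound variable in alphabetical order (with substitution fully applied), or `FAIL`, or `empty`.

Answer: FAIL

Derivation:
step 1: unify List b ~ (d -> (Bool -> Int))  [subst: {-} | 2 pending]
  clash: List b vs (d -> (Bool -> Int))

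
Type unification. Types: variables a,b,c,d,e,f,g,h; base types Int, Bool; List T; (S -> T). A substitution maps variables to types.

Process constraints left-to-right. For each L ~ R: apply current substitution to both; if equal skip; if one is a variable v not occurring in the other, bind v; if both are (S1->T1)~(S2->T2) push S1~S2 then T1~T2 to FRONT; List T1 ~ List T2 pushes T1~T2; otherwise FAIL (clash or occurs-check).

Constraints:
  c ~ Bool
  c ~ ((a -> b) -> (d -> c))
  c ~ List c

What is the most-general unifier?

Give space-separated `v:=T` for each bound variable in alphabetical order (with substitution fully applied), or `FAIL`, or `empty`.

Answer: FAIL

Derivation:
step 1: unify c ~ Bool  [subst: {-} | 2 pending]
  bind c := Bool
step 2: unify Bool ~ ((a -> b) -> (d -> Bool))  [subst: {c:=Bool} | 1 pending]
  clash: Bool vs ((a -> b) -> (d -> Bool))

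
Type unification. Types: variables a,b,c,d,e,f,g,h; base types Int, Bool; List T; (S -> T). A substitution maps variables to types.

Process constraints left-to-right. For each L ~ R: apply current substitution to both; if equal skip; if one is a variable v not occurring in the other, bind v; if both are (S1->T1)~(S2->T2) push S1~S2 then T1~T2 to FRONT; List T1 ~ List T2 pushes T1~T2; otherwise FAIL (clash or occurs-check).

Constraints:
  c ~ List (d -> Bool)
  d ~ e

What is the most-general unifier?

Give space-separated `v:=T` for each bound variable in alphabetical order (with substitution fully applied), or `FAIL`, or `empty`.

Answer: c:=List (e -> Bool) d:=e

Derivation:
step 1: unify c ~ List (d -> Bool)  [subst: {-} | 1 pending]
  bind c := List (d -> Bool)
step 2: unify d ~ e  [subst: {c:=List (d -> Bool)} | 0 pending]
  bind d := e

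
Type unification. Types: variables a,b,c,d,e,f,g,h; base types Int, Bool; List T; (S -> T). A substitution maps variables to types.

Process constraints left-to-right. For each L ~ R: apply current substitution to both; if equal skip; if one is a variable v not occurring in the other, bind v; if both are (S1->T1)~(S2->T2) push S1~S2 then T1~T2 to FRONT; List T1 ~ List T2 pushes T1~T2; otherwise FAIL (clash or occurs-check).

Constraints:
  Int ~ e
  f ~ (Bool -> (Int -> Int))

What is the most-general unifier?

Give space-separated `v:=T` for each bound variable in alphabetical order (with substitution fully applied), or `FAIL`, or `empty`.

Answer: e:=Int f:=(Bool -> (Int -> Int))

Derivation:
step 1: unify Int ~ e  [subst: {-} | 1 pending]
  bind e := Int
step 2: unify f ~ (Bool -> (Int -> Int))  [subst: {e:=Int} | 0 pending]
  bind f := (Bool -> (Int -> Int))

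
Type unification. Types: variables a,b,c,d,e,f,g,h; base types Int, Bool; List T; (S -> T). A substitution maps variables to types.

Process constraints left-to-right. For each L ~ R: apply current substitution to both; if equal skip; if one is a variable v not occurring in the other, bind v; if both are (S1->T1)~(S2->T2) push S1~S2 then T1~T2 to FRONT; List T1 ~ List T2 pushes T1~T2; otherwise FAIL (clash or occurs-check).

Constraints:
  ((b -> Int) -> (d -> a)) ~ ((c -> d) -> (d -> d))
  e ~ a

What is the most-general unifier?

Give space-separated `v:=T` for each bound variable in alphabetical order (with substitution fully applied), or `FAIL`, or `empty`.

Answer: a:=Int b:=c d:=Int e:=Int

Derivation:
step 1: unify ((b -> Int) -> (d -> a)) ~ ((c -> d) -> (d -> d))  [subst: {-} | 1 pending]
  -> decompose arrow: push (b -> Int)~(c -> d), (d -> a)~(d -> d)
step 2: unify (b -> Int) ~ (c -> d)  [subst: {-} | 2 pending]
  -> decompose arrow: push b~c, Int~d
step 3: unify b ~ c  [subst: {-} | 3 pending]
  bind b := c
step 4: unify Int ~ d  [subst: {b:=c} | 2 pending]
  bind d := Int
step 5: unify (Int -> a) ~ (Int -> Int)  [subst: {b:=c, d:=Int} | 1 pending]
  -> decompose arrow: push Int~Int, a~Int
step 6: unify Int ~ Int  [subst: {b:=c, d:=Int} | 2 pending]
  -> identical, skip
step 7: unify a ~ Int  [subst: {b:=c, d:=Int} | 1 pending]
  bind a := Int
step 8: unify e ~ Int  [subst: {b:=c, d:=Int, a:=Int} | 0 pending]
  bind e := Int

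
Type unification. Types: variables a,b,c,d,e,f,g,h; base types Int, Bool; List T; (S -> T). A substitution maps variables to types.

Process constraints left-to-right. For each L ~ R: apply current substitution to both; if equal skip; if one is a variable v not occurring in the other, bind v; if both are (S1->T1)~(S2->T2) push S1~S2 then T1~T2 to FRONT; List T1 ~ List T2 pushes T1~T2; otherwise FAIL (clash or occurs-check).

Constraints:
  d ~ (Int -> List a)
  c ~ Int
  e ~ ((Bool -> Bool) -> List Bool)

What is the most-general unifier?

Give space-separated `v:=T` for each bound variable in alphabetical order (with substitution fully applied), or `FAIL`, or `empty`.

Answer: c:=Int d:=(Int -> List a) e:=((Bool -> Bool) -> List Bool)

Derivation:
step 1: unify d ~ (Int -> List a)  [subst: {-} | 2 pending]
  bind d := (Int -> List a)
step 2: unify c ~ Int  [subst: {d:=(Int -> List a)} | 1 pending]
  bind c := Int
step 3: unify e ~ ((Bool -> Bool) -> List Bool)  [subst: {d:=(Int -> List a), c:=Int} | 0 pending]
  bind e := ((Bool -> Bool) -> List Bool)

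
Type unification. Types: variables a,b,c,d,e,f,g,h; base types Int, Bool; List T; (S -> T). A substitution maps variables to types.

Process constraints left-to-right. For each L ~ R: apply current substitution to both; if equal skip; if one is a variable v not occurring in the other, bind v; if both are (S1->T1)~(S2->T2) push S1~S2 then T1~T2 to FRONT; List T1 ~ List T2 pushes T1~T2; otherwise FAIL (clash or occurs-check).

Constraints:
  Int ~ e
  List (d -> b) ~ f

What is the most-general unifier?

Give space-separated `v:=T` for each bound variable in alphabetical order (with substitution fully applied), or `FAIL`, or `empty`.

Answer: e:=Int f:=List (d -> b)

Derivation:
step 1: unify Int ~ e  [subst: {-} | 1 pending]
  bind e := Int
step 2: unify List (d -> b) ~ f  [subst: {e:=Int} | 0 pending]
  bind f := List (d -> b)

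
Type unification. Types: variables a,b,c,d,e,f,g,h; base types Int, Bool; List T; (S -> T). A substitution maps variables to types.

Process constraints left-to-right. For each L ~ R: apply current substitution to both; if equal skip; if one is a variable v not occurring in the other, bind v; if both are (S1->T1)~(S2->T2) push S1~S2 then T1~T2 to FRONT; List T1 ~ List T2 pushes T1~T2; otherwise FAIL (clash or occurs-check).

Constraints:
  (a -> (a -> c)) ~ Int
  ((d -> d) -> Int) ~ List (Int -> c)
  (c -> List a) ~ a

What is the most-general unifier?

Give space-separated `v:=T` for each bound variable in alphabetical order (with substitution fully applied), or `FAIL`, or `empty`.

step 1: unify (a -> (a -> c)) ~ Int  [subst: {-} | 2 pending]
  clash: (a -> (a -> c)) vs Int

Answer: FAIL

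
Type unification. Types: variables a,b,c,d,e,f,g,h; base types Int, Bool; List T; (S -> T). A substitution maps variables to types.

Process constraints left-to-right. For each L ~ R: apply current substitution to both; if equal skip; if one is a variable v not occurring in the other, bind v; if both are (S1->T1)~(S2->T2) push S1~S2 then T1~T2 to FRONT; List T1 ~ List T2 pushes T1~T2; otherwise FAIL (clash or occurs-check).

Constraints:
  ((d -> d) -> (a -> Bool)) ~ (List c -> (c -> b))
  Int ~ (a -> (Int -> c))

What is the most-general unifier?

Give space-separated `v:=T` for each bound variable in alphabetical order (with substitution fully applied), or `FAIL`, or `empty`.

Answer: FAIL

Derivation:
step 1: unify ((d -> d) -> (a -> Bool)) ~ (List c -> (c -> b))  [subst: {-} | 1 pending]
  -> decompose arrow: push (d -> d)~List c, (a -> Bool)~(c -> b)
step 2: unify (d -> d) ~ List c  [subst: {-} | 2 pending]
  clash: (d -> d) vs List c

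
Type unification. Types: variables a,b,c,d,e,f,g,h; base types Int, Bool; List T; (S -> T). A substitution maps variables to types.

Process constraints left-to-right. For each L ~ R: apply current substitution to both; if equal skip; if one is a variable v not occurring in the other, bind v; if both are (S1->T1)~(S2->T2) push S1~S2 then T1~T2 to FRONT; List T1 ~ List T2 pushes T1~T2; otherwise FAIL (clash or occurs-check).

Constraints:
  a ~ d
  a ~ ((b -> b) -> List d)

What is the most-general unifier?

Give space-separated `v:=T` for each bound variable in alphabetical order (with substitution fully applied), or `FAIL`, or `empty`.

step 1: unify a ~ d  [subst: {-} | 1 pending]
  bind a := d
step 2: unify d ~ ((b -> b) -> List d)  [subst: {a:=d} | 0 pending]
  occurs-check fail: d in ((b -> b) -> List d)

Answer: FAIL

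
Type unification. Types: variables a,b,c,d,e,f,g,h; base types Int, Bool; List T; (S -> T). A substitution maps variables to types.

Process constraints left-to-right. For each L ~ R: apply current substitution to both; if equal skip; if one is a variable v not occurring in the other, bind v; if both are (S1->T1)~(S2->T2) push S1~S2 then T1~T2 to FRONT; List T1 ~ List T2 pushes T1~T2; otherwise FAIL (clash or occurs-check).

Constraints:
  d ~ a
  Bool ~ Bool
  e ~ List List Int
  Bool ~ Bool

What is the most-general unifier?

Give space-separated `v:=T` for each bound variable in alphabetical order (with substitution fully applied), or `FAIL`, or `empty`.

step 1: unify d ~ a  [subst: {-} | 3 pending]
  bind d := a
step 2: unify Bool ~ Bool  [subst: {d:=a} | 2 pending]
  -> identical, skip
step 3: unify e ~ List List Int  [subst: {d:=a} | 1 pending]
  bind e := List List Int
step 4: unify Bool ~ Bool  [subst: {d:=a, e:=List List Int} | 0 pending]
  -> identical, skip

Answer: d:=a e:=List List Int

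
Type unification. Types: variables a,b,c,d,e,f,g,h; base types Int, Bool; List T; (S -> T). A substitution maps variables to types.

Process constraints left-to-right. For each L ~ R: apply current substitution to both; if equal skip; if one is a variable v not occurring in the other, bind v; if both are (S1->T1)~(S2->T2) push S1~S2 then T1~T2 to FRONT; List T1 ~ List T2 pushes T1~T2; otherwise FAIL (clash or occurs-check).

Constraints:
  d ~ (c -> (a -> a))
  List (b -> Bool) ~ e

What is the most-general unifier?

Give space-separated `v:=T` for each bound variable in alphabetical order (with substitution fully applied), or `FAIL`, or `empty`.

Answer: d:=(c -> (a -> a)) e:=List (b -> Bool)

Derivation:
step 1: unify d ~ (c -> (a -> a))  [subst: {-} | 1 pending]
  bind d := (c -> (a -> a))
step 2: unify List (b -> Bool) ~ e  [subst: {d:=(c -> (a -> a))} | 0 pending]
  bind e := List (b -> Bool)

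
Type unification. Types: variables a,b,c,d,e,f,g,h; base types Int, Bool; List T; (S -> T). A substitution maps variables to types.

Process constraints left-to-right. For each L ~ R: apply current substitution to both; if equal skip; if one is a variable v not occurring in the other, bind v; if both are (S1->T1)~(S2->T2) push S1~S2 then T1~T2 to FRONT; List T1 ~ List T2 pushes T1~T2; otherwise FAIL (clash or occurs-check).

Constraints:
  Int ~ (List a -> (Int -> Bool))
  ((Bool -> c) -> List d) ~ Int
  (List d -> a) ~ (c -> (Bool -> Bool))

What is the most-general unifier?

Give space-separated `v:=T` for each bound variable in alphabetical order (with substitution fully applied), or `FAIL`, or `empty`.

Answer: FAIL

Derivation:
step 1: unify Int ~ (List a -> (Int -> Bool))  [subst: {-} | 2 pending]
  clash: Int vs (List a -> (Int -> Bool))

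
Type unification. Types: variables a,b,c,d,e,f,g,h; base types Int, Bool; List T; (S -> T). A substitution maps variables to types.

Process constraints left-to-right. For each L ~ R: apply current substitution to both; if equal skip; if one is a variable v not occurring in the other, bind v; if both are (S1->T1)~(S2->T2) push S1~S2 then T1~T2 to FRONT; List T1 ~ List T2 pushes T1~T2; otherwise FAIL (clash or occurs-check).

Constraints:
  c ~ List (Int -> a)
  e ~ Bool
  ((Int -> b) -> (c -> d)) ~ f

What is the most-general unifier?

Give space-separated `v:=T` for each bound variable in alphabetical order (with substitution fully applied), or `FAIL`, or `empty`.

step 1: unify c ~ List (Int -> a)  [subst: {-} | 2 pending]
  bind c := List (Int -> a)
step 2: unify e ~ Bool  [subst: {c:=List (Int -> a)} | 1 pending]
  bind e := Bool
step 3: unify ((Int -> b) -> (List (Int -> a) -> d)) ~ f  [subst: {c:=List (Int -> a), e:=Bool} | 0 pending]
  bind f := ((Int -> b) -> (List (Int -> a) -> d))

Answer: c:=List (Int -> a) e:=Bool f:=((Int -> b) -> (List (Int -> a) -> d))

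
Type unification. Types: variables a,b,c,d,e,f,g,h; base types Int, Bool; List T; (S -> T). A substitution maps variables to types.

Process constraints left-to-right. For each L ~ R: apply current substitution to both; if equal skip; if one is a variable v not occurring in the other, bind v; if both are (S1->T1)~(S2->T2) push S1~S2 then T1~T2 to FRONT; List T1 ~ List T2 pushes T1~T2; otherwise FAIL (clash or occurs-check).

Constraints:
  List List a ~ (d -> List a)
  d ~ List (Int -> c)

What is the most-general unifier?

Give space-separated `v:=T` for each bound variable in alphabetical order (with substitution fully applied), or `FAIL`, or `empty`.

step 1: unify List List a ~ (d -> List a)  [subst: {-} | 1 pending]
  clash: List List a vs (d -> List a)

Answer: FAIL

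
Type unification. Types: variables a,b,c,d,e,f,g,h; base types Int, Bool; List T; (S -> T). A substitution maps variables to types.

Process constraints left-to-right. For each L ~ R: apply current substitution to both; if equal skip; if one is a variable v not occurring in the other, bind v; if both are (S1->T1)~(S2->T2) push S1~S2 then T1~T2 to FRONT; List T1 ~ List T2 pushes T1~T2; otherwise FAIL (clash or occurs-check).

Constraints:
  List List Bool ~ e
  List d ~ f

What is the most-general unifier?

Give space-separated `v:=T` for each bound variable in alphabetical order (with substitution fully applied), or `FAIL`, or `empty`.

Answer: e:=List List Bool f:=List d

Derivation:
step 1: unify List List Bool ~ e  [subst: {-} | 1 pending]
  bind e := List List Bool
step 2: unify List d ~ f  [subst: {e:=List List Bool} | 0 pending]
  bind f := List d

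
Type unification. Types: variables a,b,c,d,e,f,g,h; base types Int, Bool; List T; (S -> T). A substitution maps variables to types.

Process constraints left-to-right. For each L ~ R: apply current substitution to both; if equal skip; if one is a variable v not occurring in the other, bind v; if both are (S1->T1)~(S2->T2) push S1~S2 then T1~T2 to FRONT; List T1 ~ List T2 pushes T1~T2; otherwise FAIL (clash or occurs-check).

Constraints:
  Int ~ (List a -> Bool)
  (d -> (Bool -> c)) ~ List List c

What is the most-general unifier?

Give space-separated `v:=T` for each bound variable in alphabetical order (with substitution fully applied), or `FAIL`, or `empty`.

Answer: FAIL

Derivation:
step 1: unify Int ~ (List a -> Bool)  [subst: {-} | 1 pending]
  clash: Int vs (List a -> Bool)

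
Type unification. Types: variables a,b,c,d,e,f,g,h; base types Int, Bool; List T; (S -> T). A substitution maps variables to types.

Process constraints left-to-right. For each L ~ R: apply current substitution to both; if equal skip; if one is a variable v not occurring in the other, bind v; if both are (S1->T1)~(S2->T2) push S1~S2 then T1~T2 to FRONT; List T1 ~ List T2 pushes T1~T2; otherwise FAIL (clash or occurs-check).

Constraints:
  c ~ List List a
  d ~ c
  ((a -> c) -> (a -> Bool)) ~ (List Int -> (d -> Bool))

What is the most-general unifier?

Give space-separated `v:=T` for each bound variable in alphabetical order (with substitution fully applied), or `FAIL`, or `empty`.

Answer: FAIL

Derivation:
step 1: unify c ~ List List a  [subst: {-} | 2 pending]
  bind c := List List a
step 2: unify d ~ List List a  [subst: {c:=List List a} | 1 pending]
  bind d := List List a
step 3: unify ((a -> List List a) -> (a -> Bool)) ~ (List Int -> (List List a -> Bool))  [subst: {c:=List List a, d:=List List a} | 0 pending]
  -> decompose arrow: push (a -> List List a)~List Int, (a -> Bool)~(List List a -> Bool)
step 4: unify (a -> List List a) ~ List Int  [subst: {c:=List List a, d:=List List a} | 1 pending]
  clash: (a -> List List a) vs List Int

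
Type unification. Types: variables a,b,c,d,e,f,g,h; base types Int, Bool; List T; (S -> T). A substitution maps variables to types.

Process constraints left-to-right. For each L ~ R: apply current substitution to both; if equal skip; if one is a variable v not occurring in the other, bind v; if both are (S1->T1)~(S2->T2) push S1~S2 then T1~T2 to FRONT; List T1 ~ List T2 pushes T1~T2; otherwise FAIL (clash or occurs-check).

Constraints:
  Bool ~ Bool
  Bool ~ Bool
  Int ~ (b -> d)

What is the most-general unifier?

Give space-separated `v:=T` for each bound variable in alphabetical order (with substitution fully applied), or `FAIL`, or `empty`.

Answer: FAIL

Derivation:
step 1: unify Bool ~ Bool  [subst: {-} | 2 pending]
  -> identical, skip
step 2: unify Bool ~ Bool  [subst: {-} | 1 pending]
  -> identical, skip
step 3: unify Int ~ (b -> d)  [subst: {-} | 0 pending]
  clash: Int vs (b -> d)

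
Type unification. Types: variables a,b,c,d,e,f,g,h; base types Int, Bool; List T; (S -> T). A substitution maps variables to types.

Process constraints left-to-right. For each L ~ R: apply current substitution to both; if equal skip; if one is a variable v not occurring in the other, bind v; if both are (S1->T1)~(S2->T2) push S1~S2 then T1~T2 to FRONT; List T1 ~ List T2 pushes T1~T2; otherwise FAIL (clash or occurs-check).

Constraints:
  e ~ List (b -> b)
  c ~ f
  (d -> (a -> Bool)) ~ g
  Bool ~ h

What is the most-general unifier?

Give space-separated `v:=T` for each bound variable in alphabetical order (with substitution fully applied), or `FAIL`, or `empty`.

Answer: c:=f e:=List (b -> b) g:=(d -> (a -> Bool)) h:=Bool

Derivation:
step 1: unify e ~ List (b -> b)  [subst: {-} | 3 pending]
  bind e := List (b -> b)
step 2: unify c ~ f  [subst: {e:=List (b -> b)} | 2 pending]
  bind c := f
step 3: unify (d -> (a -> Bool)) ~ g  [subst: {e:=List (b -> b), c:=f} | 1 pending]
  bind g := (d -> (a -> Bool))
step 4: unify Bool ~ h  [subst: {e:=List (b -> b), c:=f, g:=(d -> (a -> Bool))} | 0 pending]
  bind h := Bool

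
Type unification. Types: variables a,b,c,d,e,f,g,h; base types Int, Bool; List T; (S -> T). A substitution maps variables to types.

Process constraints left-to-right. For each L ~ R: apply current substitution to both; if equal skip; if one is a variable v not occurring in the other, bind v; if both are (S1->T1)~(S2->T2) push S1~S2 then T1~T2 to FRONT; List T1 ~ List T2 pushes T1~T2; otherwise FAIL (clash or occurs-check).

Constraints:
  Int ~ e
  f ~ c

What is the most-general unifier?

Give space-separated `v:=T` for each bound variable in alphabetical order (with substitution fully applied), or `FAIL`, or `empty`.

step 1: unify Int ~ e  [subst: {-} | 1 pending]
  bind e := Int
step 2: unify f ~ c  [subst: {e:=Int} | 0 pending]
  bind f := c

Answer: e:=Int f:=c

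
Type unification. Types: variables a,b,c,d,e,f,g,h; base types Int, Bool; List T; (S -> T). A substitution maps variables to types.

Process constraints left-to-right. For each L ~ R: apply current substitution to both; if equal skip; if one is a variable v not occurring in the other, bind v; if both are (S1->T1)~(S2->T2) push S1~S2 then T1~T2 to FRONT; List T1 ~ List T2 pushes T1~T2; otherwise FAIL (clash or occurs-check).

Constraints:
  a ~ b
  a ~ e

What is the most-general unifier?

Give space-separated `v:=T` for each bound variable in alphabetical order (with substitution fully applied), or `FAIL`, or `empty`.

Answer: a:=e b:=e

Derivation:
step 1: unify a ~ b  [subst: {-} | 1 pending]
  bind a := b
step 2: unify b ~ e  [subst: {a:=b} | 0 pending]
  bind b := e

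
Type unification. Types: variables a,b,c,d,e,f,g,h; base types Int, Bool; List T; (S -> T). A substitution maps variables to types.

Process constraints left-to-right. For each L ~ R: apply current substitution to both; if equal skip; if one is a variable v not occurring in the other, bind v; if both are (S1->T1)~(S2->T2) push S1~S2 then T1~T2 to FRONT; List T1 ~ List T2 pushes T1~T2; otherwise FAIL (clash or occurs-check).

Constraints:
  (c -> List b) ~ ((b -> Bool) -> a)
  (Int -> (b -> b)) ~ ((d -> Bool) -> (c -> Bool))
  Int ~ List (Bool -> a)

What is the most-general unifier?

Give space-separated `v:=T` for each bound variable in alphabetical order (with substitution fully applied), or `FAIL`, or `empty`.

step 1: unify (c -> List b) ~ ((b -> Bool) -> a)  [subst: {-} | 2 pending]
  -> decompose arrow: push c~(b -> Bool), List b~a
step 2: unify c ~ (b -> Bool)  [subst: {-} | 3 pending]
  bind c := (b -> Bool)
step 3: unify List b ~ a  [subst: {c:=(b -> Bool)} | 2 pending]
  bind a := List b
step 4: unify (Int -> (b -> b)) ~ ((d -> Bool) -> ((b -> Bool) -> Bool))  [subst: {c:=(b -> Bool), a:=List b} | 1 pending]
  -> decompose arrow: push Int~(d -> Bool), (b -> b)~((b -> Bool) -> Bool)
step 5: unify Int ~ (d -> Bool)  [subst: {c:=(b -> Bool), a:=List b} | 2 pending]
  clash: Int vs (d -> Bool)

Answer: FAIL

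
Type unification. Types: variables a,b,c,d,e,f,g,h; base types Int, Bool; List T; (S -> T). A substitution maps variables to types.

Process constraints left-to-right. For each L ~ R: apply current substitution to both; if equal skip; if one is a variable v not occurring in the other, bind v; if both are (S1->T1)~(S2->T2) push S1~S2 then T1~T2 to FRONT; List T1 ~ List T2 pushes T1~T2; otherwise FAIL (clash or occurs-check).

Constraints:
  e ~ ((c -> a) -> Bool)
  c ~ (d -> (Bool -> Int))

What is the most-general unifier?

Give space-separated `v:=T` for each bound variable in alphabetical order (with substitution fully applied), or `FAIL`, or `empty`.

Answer: c:=(d -> (Bool -> Int)) e:=(((d -> (Bool -> Int)) -> a) -> Bool)

Derivation:
step 1: unify e ~ ((c -> a) -> Bool)  [subst: {-} | 1 pending]
  bind e := ((c -> a) -> Bool)
step 2: unify c ~ (d -> (Bool -> Int))  [subst: {e:=((c -> a) -> Bool)} | 0 pending]
  bind c := (d -> (Bool -> Int))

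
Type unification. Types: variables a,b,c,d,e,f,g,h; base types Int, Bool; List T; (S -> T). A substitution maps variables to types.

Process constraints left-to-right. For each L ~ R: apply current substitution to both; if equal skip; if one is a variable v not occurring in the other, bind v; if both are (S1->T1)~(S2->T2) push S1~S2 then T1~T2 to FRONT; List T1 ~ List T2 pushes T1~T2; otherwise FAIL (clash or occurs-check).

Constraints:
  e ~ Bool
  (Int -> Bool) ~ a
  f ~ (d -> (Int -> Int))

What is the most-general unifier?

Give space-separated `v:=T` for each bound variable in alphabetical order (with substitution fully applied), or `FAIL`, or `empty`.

Answer: a:=(Int -> Bool) e:=Bool f:=(d -> (Int -> Int))

Derivation:
step 1: unify e ~ Bool  [subst: {-} | 2 pending]
  bind e := Bool
step 2: unify (Int -> Bool) ~ a  [subst: {e:=Bool} | 1 pending]
  bind a := (Int -> Bool)
step 3: unify f ~ (d -> (Int -> Int))  [subst: {e:=Bool, a:=(Int -> Bool)} | 0 pending]
  bind f := (d -> (Int -> Int))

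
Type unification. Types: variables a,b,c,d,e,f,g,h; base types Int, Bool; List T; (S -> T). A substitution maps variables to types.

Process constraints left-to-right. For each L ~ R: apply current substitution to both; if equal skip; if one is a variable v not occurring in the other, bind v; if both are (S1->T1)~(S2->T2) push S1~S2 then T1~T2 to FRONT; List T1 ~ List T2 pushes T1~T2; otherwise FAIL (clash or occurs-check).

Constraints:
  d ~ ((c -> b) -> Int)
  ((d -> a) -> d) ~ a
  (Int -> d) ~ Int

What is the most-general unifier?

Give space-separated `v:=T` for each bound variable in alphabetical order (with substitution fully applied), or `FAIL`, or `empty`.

step 1: unify d ~ ((c -> b) -> Int)  [subst: {-} | 2 pending]
  bind d := ((c -> b) -> Int)
step 2: unify ((((c -> b) -> Int) -> a) -> ((c -> b) -> Int)) ~ a  [subst: {d:=((c -> b) -> Int)} | 1 pending]
  occurs-check fail

Answer: FAIL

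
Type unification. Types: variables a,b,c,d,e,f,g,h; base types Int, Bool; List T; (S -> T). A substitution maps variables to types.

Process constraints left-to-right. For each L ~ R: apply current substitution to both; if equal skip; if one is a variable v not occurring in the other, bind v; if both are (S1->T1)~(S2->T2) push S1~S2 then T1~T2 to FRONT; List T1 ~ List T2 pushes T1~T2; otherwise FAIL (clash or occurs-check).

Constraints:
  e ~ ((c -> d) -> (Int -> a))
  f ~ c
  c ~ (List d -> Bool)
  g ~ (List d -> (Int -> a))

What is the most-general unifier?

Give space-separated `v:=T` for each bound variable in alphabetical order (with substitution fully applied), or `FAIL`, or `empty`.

step 1: unify e ~ ((c -> d) -> (Int -> a))  [subst: {-} | 3 pending]
  bind e := ((c -> d) -> (Int -> a))
step 2: unify f ~ c  [subst: {e:=((c -> d) -> (Int -> a))} | 2 pending]
  bind f := c
step 3: unify c ~ (List d -> Bool)  [subst: {e:=((c -> d) -> (Int -> a)), f:=c} | 1 pending]
  bind c := (List d -> Bool)
step 4: unify g ~ (List d -> (Int -> a))  [subst: {e:=((c -> d) -> (Int -> a)), f:=c, c:=(List d -> Bool)} | 0 pending]
  bind g := (List d -> (Int -> a))

Answer: c:=(List d -> Bool) e:=(((List d -> Bool) -> d) -> (Int -> a)) f:=(List d -> Bool) g:=(List d -> (Int -> a))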